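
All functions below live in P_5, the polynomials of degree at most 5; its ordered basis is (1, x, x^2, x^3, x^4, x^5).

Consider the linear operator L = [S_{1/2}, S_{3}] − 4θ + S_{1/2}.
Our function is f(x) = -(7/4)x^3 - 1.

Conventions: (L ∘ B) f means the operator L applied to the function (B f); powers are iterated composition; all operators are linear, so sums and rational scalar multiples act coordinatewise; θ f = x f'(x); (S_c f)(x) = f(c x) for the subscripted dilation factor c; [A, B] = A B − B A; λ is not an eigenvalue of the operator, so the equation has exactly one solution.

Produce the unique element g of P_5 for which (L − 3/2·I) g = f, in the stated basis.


g(x) = (14/107)x^3 + 2

write g with unknown coordinates in the stated basis and equate coefficients in (L − 3/2·I) g = f
solving from the highest basis element down gives g = (14/107)x^3 + 2
check: L g = -(665/428)x^3 + 2
so L g − 3/2·g = -(7/4)x^3 - 1 = f ✓


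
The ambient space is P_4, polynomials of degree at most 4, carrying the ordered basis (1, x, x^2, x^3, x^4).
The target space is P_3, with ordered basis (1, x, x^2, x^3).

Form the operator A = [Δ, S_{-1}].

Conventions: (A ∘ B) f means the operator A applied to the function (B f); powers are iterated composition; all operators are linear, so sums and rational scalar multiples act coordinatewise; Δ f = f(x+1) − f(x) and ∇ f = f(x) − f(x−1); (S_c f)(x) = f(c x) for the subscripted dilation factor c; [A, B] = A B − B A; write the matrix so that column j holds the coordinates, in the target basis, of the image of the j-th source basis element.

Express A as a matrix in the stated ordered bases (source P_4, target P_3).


image of 1: 0
image of x: -2
image of x^2: 4x
image of x^3: -6x^2 - 2
image of x^4: 8x^3 + 8x
each image's coordinates form column j of the matrix

the matrix is [[0, -2, 0, -2, 0]; [0, 0, 4, 0, 8]; [0, 0, 0, -6, 0]; [0, 0, 0, 0, 8]] (rows listed top to bottom)


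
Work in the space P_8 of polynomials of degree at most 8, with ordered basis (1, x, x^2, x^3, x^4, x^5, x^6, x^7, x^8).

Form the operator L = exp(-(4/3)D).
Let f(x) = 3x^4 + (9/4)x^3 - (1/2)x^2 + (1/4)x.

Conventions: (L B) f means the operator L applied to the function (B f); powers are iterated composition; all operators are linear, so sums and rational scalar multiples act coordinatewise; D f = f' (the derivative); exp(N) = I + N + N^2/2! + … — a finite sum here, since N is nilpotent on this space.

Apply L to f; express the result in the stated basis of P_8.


order-1 term: -16x^3 - 9x^2 + (4/3)x - 1/3
order-2 term: 32x^2 + 12x - 8/9
order-3 term: -(256/9)x - 16/3
order-4 term: 256/27
the series for exp(-(4/3)D) f terminates at order 4
exp(-(4/3)D) f = 3x^4 - (55/4)x^3 + (45/2)x^2 - (535/36)x + 79/27

the result is g(x) = 3x^4 - (55/4)x^3 + (45/2)x^2 - (535/36)x + 79/27


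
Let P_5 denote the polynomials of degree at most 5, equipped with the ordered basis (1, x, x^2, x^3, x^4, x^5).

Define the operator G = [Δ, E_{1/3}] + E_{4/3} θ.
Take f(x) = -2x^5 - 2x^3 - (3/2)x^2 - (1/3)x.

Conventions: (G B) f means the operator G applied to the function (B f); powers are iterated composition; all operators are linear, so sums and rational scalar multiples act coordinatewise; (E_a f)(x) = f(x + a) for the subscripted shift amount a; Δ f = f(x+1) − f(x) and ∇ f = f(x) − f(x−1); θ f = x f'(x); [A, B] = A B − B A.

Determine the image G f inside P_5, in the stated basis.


the result is g(x) = -10x^5 - (200/3)x^4 - (1654/9)x^3 - (7129/27)x^2 - (16067/81)x - 15100/243

E_{1/3} f = -2x^5 - (10/3)x^4 - (38/9)x^3 - (229/54)x^2 - (172/81)x - 175/486
Δ E_{1/3} f = -10x^4 - (100/3)x^3 - (158/3)x^2 - (1201/27)x - 2579/162
Δ f = -10x^4 - 20x^3 - 26x^2 - 19x - 35/6
E_{1/3} Δ f = -10x^4 - (100/3)x^3 - (158/3)x^2 - (1201/27)x - 2579/162
[Δ, E_{1/3}] f = 0
θ f = -10x^5 - 6x^3 - 3x^2 - (1/3)x
E_{4/3} θ f = -10x^5 - (200/3)x^4 - (1654/9)x^3 - (7129/27)x^2 - (16067/81)x - 15100/243
([Δ, E_{1/3}] + E_{4/3} θ) f = -10x^5 - (200/3)x^4 - (1654/9)x^3 - (7129/27)x^2 - (16067/81)x - 15100/243


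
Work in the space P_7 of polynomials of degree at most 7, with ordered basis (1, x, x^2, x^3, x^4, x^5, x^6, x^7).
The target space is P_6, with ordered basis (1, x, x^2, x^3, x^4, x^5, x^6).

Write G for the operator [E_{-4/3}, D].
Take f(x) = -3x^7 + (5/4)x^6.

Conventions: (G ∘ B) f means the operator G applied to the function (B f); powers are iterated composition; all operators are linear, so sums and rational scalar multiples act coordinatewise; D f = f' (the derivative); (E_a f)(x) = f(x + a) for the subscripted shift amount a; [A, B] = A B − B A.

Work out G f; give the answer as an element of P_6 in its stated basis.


g(x) = 0

D f = -21x^6 + (15/2)x^5
E_{-4/3} D f = -21x^6 + (351/2)x^5 - 610x^4 + (10160/9)x^3 - (3520/3)x^2 + (17536/27)x - 36352/243
E_{-4/3} f = -3x^7 + (117/4)x^6 - 122x^5 + (2540/9)x^4 - (3520/9)x^3 + (8768/27)x^2 - (36352/243)x + 7168/243
D E_{-4/3} f = -21x^6 + (351/2)x^5 - 610x^4 + (10160/9)x^3 - (3520/3)x^2 + (17536/27)x - 36352/243
[E_{-4/3}, D] f = 0


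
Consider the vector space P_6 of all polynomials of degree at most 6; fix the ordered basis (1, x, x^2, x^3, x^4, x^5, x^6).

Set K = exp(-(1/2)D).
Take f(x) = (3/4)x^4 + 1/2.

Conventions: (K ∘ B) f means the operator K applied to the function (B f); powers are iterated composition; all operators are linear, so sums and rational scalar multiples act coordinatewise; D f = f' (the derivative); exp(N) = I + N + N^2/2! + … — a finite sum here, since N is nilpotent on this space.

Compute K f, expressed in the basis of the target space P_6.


order-1 term: -(3/2)x^3
order-2 term: (9/8)x^2
order-3 term: -(3/8)x
order-4 term: 3/64
the series for exp(-(1/2)D) f terminates at order 4
exp(-(1/2)D) f = (3/4)x^4 - (3/2)x^3 + (9/8)x^2 - (3/8)x + 35/64

the result is g(x) = (3/4)x^4 - (3/2)x^3 + (9/8)x^2 - (3/8)x + 35/64


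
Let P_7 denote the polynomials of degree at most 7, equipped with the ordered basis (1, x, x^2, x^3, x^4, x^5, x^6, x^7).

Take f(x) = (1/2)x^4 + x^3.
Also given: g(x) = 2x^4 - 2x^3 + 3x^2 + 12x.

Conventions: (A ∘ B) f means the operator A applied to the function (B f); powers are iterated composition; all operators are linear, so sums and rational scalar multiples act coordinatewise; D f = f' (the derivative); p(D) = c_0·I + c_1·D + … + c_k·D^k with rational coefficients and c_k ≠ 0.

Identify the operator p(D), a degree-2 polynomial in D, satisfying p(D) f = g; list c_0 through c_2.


D^0 f = (1/2)x^4 + x^3
D^1 f = 2x^3 + 3x^2
D^2 f = 6x^2 + 6x
matching coefficients of g against c_0 f + c_1 Df + … from the top degree down determines the c_i
solution: c_0 = 4, c_1 = -3, c_2 = 2

p(D) = 4·I − 3·D + 2·D^2, i.e. c_0 = 4, c_1 = -3, c_2 = 2


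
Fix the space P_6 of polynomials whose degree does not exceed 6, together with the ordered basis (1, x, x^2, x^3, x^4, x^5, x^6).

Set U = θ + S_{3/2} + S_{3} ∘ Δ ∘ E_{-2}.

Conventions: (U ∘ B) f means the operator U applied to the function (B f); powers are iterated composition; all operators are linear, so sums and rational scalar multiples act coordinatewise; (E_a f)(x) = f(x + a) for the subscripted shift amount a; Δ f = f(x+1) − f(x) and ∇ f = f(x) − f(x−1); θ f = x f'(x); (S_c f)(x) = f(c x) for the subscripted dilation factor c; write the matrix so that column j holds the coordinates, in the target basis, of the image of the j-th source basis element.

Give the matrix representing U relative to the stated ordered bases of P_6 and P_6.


the matrix is [[1, 1, -3, 7, -15, 31, -63]; [0, 5/2, 6, -27, 84, -225, 558]; [0, 0, 17/4, 27, -162, 630, -2025]; [0, 0, 0, 51/8, 108, -810, 3780]; [0, 0, 0, 0, 145/16, 405, -3645]; [0, 0, 0, 0, 0, 403/32, 1458]; [0, 0, 0, 0, 0, 0, 1113/64]] (rows listed top to bottom)

image of 1: 1
image of x: (5/2)x + 1
image of x^2: (17/4)x^2 + 6x - 3
image of x^3: (51/8)x^3 + 27x^2 - 27x + 7
image of x^4: (145/16)x^4 + 108x^3 - 162x^2 + 84x - 15
image of x^5: (403/32)x^5 + 405x^4 - 810x^3 + 630x^2 - 225x + 31
image of x^6: (1113/64)x^6 + 1458x^5 - 3645x^4 + 3780x^3 - 2025x^2 + 558x - 63
each image's coordinates form column j of the matrix


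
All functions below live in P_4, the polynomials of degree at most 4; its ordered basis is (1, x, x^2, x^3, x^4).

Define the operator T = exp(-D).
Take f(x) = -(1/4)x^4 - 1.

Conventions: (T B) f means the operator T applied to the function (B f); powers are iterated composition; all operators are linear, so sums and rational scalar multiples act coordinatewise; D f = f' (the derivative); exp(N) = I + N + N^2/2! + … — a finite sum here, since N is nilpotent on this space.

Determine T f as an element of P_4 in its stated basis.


order-1 term: x^3
order-2 term: -(3/2)x^2
order-3 term: x
order-4 term: -1/4
the series for exp(-D) f terminates at order 4
exp(-D) f = -(1/4)x^4 + x^3 - (3/2)x^2 + x - 5/4

g(x) = -(1/4)x^4 + x^3 - (3/2)x^2 + x - 5/4


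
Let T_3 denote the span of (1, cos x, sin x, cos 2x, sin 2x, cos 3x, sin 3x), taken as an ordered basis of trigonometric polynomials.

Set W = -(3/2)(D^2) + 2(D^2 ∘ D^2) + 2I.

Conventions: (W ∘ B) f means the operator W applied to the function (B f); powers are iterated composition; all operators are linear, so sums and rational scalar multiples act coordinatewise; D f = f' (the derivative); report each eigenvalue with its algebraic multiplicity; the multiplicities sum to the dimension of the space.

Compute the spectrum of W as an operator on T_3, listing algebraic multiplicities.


λ = 2 (multiplicity 1), λ = 11/2 (multiplicity 2), λ = 40 (multiplicity 2), λ = 355/2 (multiplicity 2)

image of 1: 2
image of cos x: (11/2)cos x
image of sin x: (11/2)sin x
image of cos 2x: 40cos 2x
image of sin 2x: 40sin 2x
image of cos 3x: (355/2)cos 3x
image of sin 3x: (355/2)sin 3x
the matrix is diagonal; its diagonal is (2, 11/2, 11/2, 40, 40, 355/2, 355/2)
for a triangular matrix the eigenvalues are the diagonal entries, with algebraic multiplicity their repetition count


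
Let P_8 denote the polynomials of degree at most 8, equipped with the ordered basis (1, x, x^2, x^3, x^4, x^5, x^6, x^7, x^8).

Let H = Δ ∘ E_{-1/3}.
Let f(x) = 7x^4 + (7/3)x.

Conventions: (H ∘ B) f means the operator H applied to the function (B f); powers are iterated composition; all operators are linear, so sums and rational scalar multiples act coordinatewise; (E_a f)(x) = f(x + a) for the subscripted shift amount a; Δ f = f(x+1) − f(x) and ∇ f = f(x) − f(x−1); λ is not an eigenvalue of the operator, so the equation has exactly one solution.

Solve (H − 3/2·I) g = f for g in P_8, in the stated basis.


the result is g(x) = -(14/3)x^4 - (112/9)x^3 - (280/9)x^2 - (1498/27)x - 11480/243

write g with unknown coordinates in the stated basis and equate coefficients in (H − 3/2·I) g = f
solving from the highest basis element down gives g = -(14/3)x^4 - (112/9)x^3 - (280/9)x^2 - (1498/27)x - 11480/243
check: H g = -(56/3)x^3 - (140/3)x^2 - (728/9)x - 5740/81
so H g − 3/2·g = 7x^4 + (7/3)x = f ✓


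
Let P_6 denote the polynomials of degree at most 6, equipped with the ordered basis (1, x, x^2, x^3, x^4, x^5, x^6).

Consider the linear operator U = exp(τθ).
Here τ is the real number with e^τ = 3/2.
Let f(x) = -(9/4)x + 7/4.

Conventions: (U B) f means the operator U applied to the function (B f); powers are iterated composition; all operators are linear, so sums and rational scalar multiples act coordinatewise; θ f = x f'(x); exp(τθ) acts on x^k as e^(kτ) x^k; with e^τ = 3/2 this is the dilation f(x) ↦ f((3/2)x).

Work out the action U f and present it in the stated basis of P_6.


exp(τθ) x^k = e^(kτ) x^k; with e^τ = 3/2 this sends x^k to (3/2)^k x^k
x ↦ 3/2 x
applying this coordinatewise to f: exp(τθ) f = -(27/8)x + 7/4

the image equals g(x) = -(27/8)x + 7/4


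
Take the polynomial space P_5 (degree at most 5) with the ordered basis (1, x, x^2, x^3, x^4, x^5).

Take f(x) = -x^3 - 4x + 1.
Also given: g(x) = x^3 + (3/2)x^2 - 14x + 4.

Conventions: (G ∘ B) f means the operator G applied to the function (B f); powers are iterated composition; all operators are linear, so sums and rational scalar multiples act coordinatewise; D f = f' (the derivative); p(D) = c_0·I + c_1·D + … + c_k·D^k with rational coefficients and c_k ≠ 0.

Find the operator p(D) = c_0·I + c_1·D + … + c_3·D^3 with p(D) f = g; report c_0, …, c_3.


D^0 f = -x^3 - 4x + 1
D^1 f = -3x^2 - 4
D^2 f = -6x
D^3 f = -6
matching coefficients of g against c_0 f + c_1 Df + … from the top degree down determines the c_i
solution: c_0 = -1, c_1 = -1/2, c_2 = 3, c_3 = -1/2

c_0 = -1, c_1 = -1/2, c_2 = 3, c_3 = -1/2


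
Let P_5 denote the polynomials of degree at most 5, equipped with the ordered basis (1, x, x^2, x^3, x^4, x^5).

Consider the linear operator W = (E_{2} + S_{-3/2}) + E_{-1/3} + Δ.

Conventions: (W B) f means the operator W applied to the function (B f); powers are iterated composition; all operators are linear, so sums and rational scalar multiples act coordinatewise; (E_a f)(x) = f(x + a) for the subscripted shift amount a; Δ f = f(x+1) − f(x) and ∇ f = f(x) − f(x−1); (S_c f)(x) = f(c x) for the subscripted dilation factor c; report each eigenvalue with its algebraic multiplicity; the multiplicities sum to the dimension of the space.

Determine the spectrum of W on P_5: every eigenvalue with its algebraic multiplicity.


image of 1: 3
image of x: (1/2)x + 8/3
image of x^2: (17/4)x^2 + (16/3)x + 46/9
image of x^3: -(11/8)x^3 + 8x^2 + (46/3)x + 242/27
image of x^4: (113/16)x^4 + (32/3)x^3 + (92/3)x^2 + (968/27)x + 1378/81
image of x^5: -(179/32)x^5 + (40/3)x^4 + (460/9)x^3 + (2420/27)x^2 + (6890/81)x + 8018/243
the matrix is upper triangular; its diagonal is (3, 1/2, 17/4, -11/8, 113/16, -179/32)
for a triangular matrix the eigenvalues are the diagonal entries, with algebraic multiplicity their repetition count

λ = -179/32 (multiplicity 1), λ = -11/8 (multiplicity 1), λ = 1/2 (multiplicity 1), λ = 3 (multiplicity 1), λ = 17/4 (multiplicity 1), λ = 113/16 (multiplicity 1)


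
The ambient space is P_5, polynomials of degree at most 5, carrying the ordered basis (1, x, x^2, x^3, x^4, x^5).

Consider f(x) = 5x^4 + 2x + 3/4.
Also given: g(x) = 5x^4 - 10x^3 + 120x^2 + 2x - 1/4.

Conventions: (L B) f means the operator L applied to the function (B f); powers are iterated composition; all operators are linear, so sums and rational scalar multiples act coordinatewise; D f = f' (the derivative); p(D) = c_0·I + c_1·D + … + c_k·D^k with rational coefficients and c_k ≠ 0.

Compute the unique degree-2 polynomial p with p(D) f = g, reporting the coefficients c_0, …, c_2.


D^0 f = 5x^4 + 2x + 3/4
D^1 f = 20x^3 + 2
D^2 f = 60x^2
matching coefficients of g against c_0 f + c_1 Df + … from the top degree down determines the c_i
solution: c_0 = 1, c_1 = -1/2, c_2 = 2

c_0 = 1, c_1 = -1/2, c_2 = 2


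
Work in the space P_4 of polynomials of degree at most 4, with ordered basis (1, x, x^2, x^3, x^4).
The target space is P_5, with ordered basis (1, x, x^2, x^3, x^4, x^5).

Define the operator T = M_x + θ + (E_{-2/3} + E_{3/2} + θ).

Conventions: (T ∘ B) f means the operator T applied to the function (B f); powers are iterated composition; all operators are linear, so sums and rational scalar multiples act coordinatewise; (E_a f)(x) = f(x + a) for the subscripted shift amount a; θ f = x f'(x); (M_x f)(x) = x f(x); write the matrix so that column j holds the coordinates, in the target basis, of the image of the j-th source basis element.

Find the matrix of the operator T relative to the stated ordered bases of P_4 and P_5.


the matrix is [[2, 5/6, 97/36, 665/216, 6817/1296]; [1, 4, 5/3, 97/12, 665/54]; [0, 1, 6, 5/2, 97/6]; [0, 0, 1, 8, 10/3]; [0, 0, 0, 1, 10]; [0, 0, 0, 0, 1]] (rows listed top to bottom)

image of 1: x + 2
image of x: x^2 + 4x + 5/6
image of x^2: x^3 + 6x^2 + (5/3)x + 97/36
image of x^3: x^4 + 8x^3 + (5/2)x^2 + (97/12)x + 665/216
image of x^4: x^5 + 10x^4 + (10/3)x^3 + (97/6)x^2 + (665/54)x + 6817/1296
each image's coordinates form column j of the matrix


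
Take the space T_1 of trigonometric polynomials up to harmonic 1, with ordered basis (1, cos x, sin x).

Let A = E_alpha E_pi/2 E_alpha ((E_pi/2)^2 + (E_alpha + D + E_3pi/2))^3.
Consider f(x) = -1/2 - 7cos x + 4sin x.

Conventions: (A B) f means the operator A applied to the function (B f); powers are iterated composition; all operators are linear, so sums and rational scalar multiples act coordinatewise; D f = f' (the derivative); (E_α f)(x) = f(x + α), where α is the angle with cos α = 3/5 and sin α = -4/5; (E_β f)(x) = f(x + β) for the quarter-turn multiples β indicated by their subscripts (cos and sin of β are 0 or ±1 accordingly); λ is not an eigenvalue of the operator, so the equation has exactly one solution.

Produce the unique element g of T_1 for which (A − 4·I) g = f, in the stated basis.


write g with unknown coordinates in the stated basis and equate coefficients in (A − 4·I) g = f
solving from the highest basis element down gives g = -1/46 + (18215/8452)cos x - (4935/4226)sin x
check: A g = -27/46 + (3424/2113)cos x - (1418/2113)sin x
so A g − 4·g = -1/2 - 7cos x + 4sin x = f ✓

the result is g(x) = -1/46 + (18215/8452)cos x - (4935/4226)sin x


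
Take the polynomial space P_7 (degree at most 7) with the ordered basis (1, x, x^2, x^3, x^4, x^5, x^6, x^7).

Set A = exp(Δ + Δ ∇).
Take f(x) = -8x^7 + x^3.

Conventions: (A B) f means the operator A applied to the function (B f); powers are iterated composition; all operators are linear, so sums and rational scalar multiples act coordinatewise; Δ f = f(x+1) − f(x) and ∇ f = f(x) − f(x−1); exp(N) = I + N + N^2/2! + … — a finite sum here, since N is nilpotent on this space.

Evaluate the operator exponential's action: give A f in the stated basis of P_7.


order-1 term: -56x^6 - 504x^5 - 280x^4 - 840x^3 - 165x^2 - 159x - 7
order-2 term: -168x^5 - 2520x^4 - 8680x^3 - 7560x^2 - 8453x - 1503
order-3 term: -280x^4 - 5040x^3 - 24360x^2 - 35280x - 15847
order-4 term: -280x^3 - 5040x^2 - 23800x - 28560
order-5 term: -168x^2 - 2520x - 7840
order-6 term: -56x - 504
order-7 term: -8
the series for exp(Δ + Δ ∇) f terminates at order 7
exp(Δ + Δ ∇) f = -8x^7 - 56x^6 - 672x^5 - 3080x^4 - 14839x^3 - 37293x^2 - 70268x - 54269

g(x) = -8x^7 - 56x^6 - 672x^5 - 3080x^4 - 14839x^3 - 37293x^2 - 70268x - 54269


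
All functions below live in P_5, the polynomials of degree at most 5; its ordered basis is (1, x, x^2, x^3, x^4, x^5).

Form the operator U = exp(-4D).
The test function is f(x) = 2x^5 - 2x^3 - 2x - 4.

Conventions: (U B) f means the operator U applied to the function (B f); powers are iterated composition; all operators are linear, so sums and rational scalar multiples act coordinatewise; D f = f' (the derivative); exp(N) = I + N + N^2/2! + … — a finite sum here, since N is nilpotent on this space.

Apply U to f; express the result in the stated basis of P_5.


the result is g(x) = 2x^5 - 40x^4 + 318x^3 - 1256x^2 + 2462x - 1916

order-1 term: -40x^4 + 24x^2 + 8
order-2 term: 320x^3 - 96x
order-3 term: -1280x^2 + 128
order-4 term: 2560x
order-5 term: -2048
the series for exp(-4D) f terminates at order 5
exp(-4D) f = 2x^5 - 40x^4 + 318x^3 - 1256x^2 + 2462x - 1916


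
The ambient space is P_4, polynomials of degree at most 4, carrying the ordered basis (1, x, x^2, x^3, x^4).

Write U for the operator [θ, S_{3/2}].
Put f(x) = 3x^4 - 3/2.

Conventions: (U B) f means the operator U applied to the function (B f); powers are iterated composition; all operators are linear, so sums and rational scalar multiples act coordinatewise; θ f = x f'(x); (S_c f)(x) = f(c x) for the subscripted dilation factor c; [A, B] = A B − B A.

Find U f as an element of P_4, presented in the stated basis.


S_{3/2} f = (243/16)x^4 - 3/2
θ S_{3/2} f = (243/4)x^4
θ f = 12x^4
S_{3/2} θ f = (243/4)x^4
[θ, S_{3/2}] f = 0

g(x) = 0


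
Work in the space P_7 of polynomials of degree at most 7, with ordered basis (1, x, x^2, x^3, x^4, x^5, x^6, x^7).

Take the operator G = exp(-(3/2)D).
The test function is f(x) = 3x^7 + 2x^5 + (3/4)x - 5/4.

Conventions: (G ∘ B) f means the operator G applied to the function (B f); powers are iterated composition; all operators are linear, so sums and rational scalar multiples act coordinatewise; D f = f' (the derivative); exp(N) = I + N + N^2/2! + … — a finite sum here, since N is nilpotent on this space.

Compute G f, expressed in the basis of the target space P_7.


order-1 term: -(63/2)x^6 - 15x^4 - 9/8
order-2 term: (567/4)x^5 + 45x^3
order-3 term: -(2835/8)x^4 - (135/2)x^2
order-4 term: (8505/16)x^3 + (405/8)x
order-5 term: -(15309/32)x^2 - 243/16
order-6 term: (15309/64)x
order-7 term: -6561/128
the series for exp(-(3/2)D) f terminates at order 7
exp(-(3/2)D) f = 3x^7 - (63/2)x^6 + (575/4)x^5 - (2955/8)x^4 + (9225/16)x^3 - (17469/32)x^2 + (18597/64)x - 8809/128

g(x) = 3x^7 - (63/2)x^6 + (575/4)x^5 - (2955/8)x^4 + (9225/16)x^3 - (17469/32)x^2 + (18597/64)x - 8809/128


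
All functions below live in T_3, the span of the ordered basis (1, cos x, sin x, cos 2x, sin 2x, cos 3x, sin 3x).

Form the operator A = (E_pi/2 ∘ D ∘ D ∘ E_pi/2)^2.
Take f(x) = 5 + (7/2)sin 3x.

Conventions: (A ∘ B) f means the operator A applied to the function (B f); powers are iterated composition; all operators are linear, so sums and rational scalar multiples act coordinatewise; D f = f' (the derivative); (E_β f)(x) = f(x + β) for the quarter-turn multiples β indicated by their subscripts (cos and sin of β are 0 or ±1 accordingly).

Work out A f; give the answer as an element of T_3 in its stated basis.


E_pi/2 f = 5 - (7/2)cos 3x
D E_pi/2 f = (21/2)sin 3x
D D E_pi/2 f = (63/2)cos 3x
E_pi/2 D D E_pi/2 f = (63/2)sin 3x
E_pi/2 (E_pi/2 ∘ D ∘ D ∘ E_pi/2) f = -(63/2)cos 3x
D E_pi/2 (E_pi/2 ∘ D ∘ D ∘ E_pi/2) f = (189/2)sin 3x
D D E_pi/2 (E_pi/2 ∘ D ∘ D ∘ E_pi/2) f = (567/2)cos 3x
E_pi/2 D D E_pi/2 (E_pi/2 ∘ D ∘ D ∘ E_pi/2) f = (567/2)sin 3x

g(x) = (567/2)sin 3x


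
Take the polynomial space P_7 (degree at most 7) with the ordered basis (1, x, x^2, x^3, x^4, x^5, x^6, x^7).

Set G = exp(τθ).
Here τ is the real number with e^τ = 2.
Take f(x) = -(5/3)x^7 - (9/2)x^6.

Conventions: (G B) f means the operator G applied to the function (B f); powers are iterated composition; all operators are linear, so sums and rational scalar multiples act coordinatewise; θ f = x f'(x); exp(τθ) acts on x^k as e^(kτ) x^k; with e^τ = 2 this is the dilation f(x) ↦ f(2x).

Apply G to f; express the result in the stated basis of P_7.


g(x) = -(640/3)x^7 - 288x^6

exp(τθ) x^k = e^(kτ) x^k; with e^τ = 2 this sends x^k to 2^k x^k
x^6 ↦ 64 x^6
x^7 ↦ 128 x^7
applying this coordinatewise to f: exp(τθ) f = -(640/3)x^7 - 288x^6


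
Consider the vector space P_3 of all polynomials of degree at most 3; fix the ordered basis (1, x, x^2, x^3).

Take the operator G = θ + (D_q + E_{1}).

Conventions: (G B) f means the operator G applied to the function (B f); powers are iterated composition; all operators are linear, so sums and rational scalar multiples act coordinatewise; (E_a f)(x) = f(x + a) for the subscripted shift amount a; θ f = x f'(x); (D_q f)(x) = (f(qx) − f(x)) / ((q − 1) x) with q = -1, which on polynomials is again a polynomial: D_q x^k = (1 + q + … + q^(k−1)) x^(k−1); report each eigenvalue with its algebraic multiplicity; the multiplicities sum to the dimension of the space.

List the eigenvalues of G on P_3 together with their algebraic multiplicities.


λ = 1 (multiplicity 1), λ = 2 (multiplicity 1), λ = 3 (multiplicity 1), λ = 4 (multiplicity 1)

image of 1: 1
image of x: 2x + 2
image of x^2: 3x^2 + 2x + 1
image of x^3: 4x^3 + 4x^2 + 3x + 1
the matrix is upper triangular; its diagonal is (1, 2, 3, 4)
for a triangular matrix the eigenvalues are the diagonal entries, with algebraic multiplicity their repetition count


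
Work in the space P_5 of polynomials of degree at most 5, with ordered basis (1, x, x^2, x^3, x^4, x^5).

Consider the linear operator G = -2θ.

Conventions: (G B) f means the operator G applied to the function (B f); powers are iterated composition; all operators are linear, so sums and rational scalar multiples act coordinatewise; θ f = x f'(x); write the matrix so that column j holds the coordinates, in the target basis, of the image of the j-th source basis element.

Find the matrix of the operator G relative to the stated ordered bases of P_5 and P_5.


image of 1: 0
image of x: -2x
image of x^2: -4x^2
image of x^3: -6x^3
image of x^4: -8x^4
image of x^5: -10x^5
each image's coordinates form column j of the matrix

the matrix is [[0, 0, 0, 0, 0, 0]; [0, -2, 0, 0, 0, 0]; [0, 0, -4, 0, 0, 0]; [0, 0, 0, -6, 0, 0]; [0, 0, 0, 0, -8, 0]; [0, 0, 0, 0, 0, -10]] (rows listed top to bottom)


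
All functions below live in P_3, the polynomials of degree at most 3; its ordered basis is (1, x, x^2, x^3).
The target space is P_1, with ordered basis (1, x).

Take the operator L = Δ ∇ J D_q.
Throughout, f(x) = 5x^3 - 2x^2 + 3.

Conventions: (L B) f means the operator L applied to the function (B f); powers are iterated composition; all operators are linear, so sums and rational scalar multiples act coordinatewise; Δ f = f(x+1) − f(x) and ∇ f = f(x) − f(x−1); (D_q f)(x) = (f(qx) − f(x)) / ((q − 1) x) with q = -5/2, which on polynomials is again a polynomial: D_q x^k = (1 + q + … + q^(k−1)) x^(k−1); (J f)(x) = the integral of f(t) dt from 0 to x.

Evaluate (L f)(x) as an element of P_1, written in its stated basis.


g(x) = (95/2)x + 3

D_q f = (95/4)x^2 + 3x
J D_q f = (95/12)x^3 + (3/2)x^2
∇ J D_q f = (95/4)x^2 - (83/4)x + 77/12
Δ ∇ J D_q f = (95/2)x + 3


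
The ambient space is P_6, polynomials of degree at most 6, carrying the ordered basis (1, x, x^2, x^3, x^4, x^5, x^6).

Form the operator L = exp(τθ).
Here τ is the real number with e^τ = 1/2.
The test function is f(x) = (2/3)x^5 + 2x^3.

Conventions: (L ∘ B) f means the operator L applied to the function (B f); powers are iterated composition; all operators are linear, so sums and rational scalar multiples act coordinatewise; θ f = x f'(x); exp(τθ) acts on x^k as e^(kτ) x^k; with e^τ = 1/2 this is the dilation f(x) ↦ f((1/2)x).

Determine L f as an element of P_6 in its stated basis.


exp(τθ) x^k = e^(kτ) x^k; with e^τ = 1/2 this sends x^k to (1/2)^k x^k
x^3 ↦ 1/8 x^3
x^5 ↦ 1/32 x^5
applying this coordinatewise to f: exp(τθ) f = (1/48)x^5 + (1/4)x^3

g(x) = (1/48)x^5 + (1/4)x^3


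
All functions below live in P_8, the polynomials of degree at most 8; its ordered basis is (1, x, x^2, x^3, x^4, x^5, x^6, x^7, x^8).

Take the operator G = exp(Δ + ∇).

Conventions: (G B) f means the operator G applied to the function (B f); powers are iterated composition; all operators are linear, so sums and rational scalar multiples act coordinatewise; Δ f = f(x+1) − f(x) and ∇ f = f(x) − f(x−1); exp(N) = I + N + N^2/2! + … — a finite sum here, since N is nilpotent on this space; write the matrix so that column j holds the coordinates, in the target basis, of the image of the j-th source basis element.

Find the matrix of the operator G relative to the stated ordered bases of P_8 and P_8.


the matrix is [[1, 2, 4, 10, 32, 114, 448, 1978, 9472]; [0, 1, 4, 12, 40, 160, 684, 3136, 15824]; [0, 0, 1, 6, 24, 100, 480, 2394, 12544]; [0, 0, 0, 1, 8, 40, 200, 1120, 6384]; [0, 0, 0, 0, 1, 10, 60, 350, 2240]; [0, 0, 0, 0, 0, 1, 12, 84, 560]; [0, 0, 0, 0, 0, 0, 1, 14, 112]; [0, 0, 0, 0, 0, 0, 0, 1, 16]; [0, 0, 0, 0, 0, 0, 0, 0, 1]] (rows listed top to bottom)

image of 1: 1
image of x: x + 2
image of x^2: x^2 + 4x + 4
image of x^3: x^3 + 6x^2 + 12x + 10
image of x^4: x^4 + 8x^3 + 24x^2 + 40x + 32
image of x^5: x^5 + 10x^4 + 40x^3 + 100x^2 + 160x + 114
image of x^6: x^6 + 12x^5 + 60x^4 + 200x^3 + 480x^2 + 684x + 448
image of x^7: x^7 + 14x^6 + 84x^5 + 350x^4 + 1120x^3 + 2394x^2 + 3136x + 1978
image of x^8: x^8 + 16x^7 + 112x^6 + 560x^5 + 2240x^4 + 6384x^3 + 12544x^2 + 15824x + 9472
each image's coordinates form column j of the matrix


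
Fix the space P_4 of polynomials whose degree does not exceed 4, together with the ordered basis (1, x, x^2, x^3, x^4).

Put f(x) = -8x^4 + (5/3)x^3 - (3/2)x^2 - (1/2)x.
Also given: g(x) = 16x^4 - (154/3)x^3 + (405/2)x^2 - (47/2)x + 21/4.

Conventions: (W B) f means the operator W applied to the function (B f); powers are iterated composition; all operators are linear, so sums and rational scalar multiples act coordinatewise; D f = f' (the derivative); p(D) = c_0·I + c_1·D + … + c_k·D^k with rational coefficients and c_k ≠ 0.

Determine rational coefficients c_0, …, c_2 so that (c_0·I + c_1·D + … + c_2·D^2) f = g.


c_0 = -2, c_1 = 3/2, c_2 = -2

D^0 f = -8x^4 + (5/3)x^3 - (3/2)x^2 - (1/2)x
D^1 f = -32x^3 + 5x^2 - 3x - 1/2
D^2 f = -96x^2 + 10x - 3
matching coefficients of g against c_0 f + c_1 Df + … from the top degree down determines the c_i
solution: c_0 = -2, c_1 = 3/2, c_2 = -2


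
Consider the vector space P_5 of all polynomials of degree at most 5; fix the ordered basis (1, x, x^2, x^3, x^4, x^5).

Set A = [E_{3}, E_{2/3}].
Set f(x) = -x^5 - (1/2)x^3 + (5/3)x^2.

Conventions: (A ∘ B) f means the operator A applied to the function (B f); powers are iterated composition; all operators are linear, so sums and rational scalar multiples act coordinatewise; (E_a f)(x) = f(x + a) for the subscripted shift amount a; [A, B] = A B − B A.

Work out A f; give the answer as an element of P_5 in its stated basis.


E_{2/3} f = -x^5 - (10/3)x^4 - (89/18)x^3 - (62/27)x^2 + (46/81)x + 112/243
E_{3} E_{2/3} f = -x^5 - (55/3)x^4 - (2429/18)x^3 - (26827/54)x^2 - (147697/162)x - 323191/486
E_{3} f = -x^5 - 15x^4 - (181/2)x^3 - (1637/6)x^2 - (817/2)x - 483/2
E_{2/3} E_{3} f = -x^5 - (55/3)x^4 - (2429/18)x^3 - (26827/54)x^2 - (147697/162)x - 323191/486
[E_{3}, E_{2/3}] f = 0

g(x) = 0


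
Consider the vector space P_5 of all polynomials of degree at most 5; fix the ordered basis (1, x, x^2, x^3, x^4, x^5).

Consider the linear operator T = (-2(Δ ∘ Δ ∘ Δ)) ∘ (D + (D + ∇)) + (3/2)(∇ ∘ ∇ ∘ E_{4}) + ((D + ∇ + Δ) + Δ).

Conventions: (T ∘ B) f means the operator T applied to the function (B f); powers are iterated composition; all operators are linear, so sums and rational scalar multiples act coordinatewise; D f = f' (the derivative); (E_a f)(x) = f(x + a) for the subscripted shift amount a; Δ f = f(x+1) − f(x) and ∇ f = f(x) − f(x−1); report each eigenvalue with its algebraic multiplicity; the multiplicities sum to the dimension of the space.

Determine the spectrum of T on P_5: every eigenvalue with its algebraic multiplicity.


λ = 0 (multiplicity 6)

image of 1: 0
image of x: 4
image of x^2: 8x + 4
image of x^3: 12x^2 + 12x + 30
image of x^4: 16x^3 + 24x^2 + 120x + 22
image of x^5: 20x^4 + 40x^3 + 300x^2 + 110x - 102
the matrix is upper triangular; its diagonal is (0, 0, 0, 0, 0, 0)
for a triangular matrix the eigenvalues are the diagonal entries, with algebraic multiplicity their repetition count


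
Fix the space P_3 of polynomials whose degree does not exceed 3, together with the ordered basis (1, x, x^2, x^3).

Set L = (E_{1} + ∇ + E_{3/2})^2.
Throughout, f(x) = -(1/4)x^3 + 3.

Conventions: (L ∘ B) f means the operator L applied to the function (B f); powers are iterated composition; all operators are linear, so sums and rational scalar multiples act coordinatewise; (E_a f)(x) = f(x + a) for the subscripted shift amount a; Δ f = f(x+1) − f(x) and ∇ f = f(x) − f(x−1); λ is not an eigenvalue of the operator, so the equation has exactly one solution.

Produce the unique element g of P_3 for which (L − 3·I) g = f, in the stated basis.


the image equals g(x) = -(1/4)x^3 + (21/2)x^2 - (2151/8)x + 54923/16

write g with unknown coordinates in the stated basis and equate coefficients in (L − 3·I) g = f
solving from the highest basis element down gives g = -(1/4)x^3 + (21/2)x^2 - (2151/8)x + 54923/16
check: L g = -x^3 + (63/2)x^2 - (6453/8)x + 164817/16
so L g − 3·g = -(1/4)x^3 + 3 = f ✓


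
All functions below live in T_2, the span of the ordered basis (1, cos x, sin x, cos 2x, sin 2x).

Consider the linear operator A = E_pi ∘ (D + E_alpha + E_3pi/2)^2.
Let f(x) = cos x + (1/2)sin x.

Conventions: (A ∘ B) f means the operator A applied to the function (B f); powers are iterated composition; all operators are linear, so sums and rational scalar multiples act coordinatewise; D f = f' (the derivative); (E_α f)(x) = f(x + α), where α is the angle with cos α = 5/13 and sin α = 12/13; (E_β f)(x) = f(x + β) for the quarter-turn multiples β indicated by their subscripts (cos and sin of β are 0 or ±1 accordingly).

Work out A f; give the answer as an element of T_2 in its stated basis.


D f = (1/2)cos x - sin x
E_alpha f = (11/13)cos x - (19/26)sin x
E_3pi/2 f = -(1/2)cos x + sin x
(D + E_alpha + E_3pi/2) f = (11/13)cos x - (19/26)sin x
D (D + E_alpha + E_3pi/2) f = -(19/26)cos x - (11/13)sin x
E_alpha (D + E_alpha + E_3pi/2) f = -(59/169)cos x - (359/338)sin x
E_3pi/2 (D + E_alpha + E_3pi/2) f = (19/26)cos x + (11/13)sin x
(D + E_alpha + E_3pi/2) (D + E_alpha + E_3pi/2) f = -(59/169)cos x - (359/338)sin x
E_pi (D + E_alpha + E_3pi/2)^2 f = (59/169)cos x + (359/338)sin x

g(x) = (59/169)cos x + (359/338)sin x


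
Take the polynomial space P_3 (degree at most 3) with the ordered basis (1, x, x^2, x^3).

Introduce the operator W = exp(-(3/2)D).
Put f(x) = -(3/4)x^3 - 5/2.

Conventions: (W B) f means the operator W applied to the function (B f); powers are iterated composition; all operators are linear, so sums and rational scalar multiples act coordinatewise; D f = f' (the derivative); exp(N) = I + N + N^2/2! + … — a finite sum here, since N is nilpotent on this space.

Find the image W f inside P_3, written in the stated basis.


order-1 term: (27/8)x^2
order-2 term: -(81/16)x
order-3 term: 81/32
the series for exp(-(3/2)D) f terminates at order 3
exp(-(3/2)D) f = -(3/4)x^3 + (27/8)x^2 - (81/16)x + 1/32

the result is g(x) = -(3/4)x^3 + (27/8)x^2 - (81/16)x + 1/32


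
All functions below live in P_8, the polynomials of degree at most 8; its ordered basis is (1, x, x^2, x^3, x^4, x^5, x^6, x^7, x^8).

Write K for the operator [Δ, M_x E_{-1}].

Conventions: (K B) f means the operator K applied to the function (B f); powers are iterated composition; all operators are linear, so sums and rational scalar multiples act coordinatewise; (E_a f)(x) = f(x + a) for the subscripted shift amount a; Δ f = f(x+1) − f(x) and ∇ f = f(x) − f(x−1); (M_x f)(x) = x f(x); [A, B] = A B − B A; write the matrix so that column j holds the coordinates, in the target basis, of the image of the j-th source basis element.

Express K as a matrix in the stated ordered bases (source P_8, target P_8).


image of 1: 1
image of x: x
image of x^2: x^2
image of x^3: x^3
image of x^4: x^4
image of x^5: x^5
image of x^6: x^6
image of x^7: x^7
image of x^8: x^8
each image's coordinates form column j of the matrix

the matrix is [[1, 0, 0, 0, 0, 0, 0, 0, 0]; [0, 1, 0, 0, 0, 0, 0, 0, 0]; [0, 0, 1, 0, 0, 0, 0, 0, 0]; [0, 0, 0, 1, 0, 0, 0, 0, 0]; [0, 0, 0, 0, 1, 0, 0, 0, 0]; [0, 0, 0, 0, 0, 1, 0, 0, 0]; [0, 0, 0, 0, 0, 0, 1, 0, 0]; [0, 0, 0, 0, 0, 0, 0, 1, 0]; [0, 0, 0, 0, 0, 0, 0, 0, 1]] (rows listed top to bottom)


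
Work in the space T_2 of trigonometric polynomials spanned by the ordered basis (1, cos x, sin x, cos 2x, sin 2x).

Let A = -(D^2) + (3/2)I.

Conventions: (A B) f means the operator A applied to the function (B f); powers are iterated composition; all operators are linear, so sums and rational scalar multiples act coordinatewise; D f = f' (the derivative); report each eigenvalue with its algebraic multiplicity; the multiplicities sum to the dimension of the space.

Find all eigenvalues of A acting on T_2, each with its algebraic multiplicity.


image of 1: 3/2
image of cos x: (5/2)cos x
image of sin x: (5/2)sin x
image of cos 2x: (11/2)cos 2x
image of sin 2x: (11/2)sin 2x
the matrix is diagonal; its diagonal is (3/2, 5/2, 5/2, 11/2, 11/2)
for a triangular matrix the eigenvalues are the diagonal entries, with algebraic multiplicity their repetition count

λ = 3/2 (multiplicity 1), λ = 5/2 (multiplicity 2), λ = 11/2 (multiplicity 2)


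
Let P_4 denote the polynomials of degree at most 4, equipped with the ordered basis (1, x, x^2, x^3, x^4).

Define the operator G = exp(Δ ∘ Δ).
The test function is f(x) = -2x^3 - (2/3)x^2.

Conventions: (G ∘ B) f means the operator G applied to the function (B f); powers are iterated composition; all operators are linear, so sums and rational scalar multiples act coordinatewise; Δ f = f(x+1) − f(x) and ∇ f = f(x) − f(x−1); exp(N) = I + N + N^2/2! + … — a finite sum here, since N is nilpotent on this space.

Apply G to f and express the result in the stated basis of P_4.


the result is g(x) = -2x^3 - (2/3)x^2 - 12x - 40/3

order-1 term: -12x - 40/3
the series for exp(Δ ∘ Δ) f terminates at order 1
exp(Δ ∘ Δ) f = -2x^3 - (2/3)x^2 - 12x - 40/3


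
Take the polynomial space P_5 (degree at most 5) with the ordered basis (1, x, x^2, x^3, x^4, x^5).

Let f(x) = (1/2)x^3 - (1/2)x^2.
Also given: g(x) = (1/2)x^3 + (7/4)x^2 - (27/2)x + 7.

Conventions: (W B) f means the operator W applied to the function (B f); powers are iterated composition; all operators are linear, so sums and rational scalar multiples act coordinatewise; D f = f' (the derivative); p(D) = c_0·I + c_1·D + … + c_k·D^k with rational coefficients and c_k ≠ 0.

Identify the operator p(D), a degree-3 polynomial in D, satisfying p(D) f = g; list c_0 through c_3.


D^0 f = (1/2)x^3 - (1/2)x^2
D^1 f = (3/2)x^2 - x
D^2 f = 3x - 1
D^3 f = 3
matching coefficients of g against c_0 f + c_1 Df + … from the top degree down determines the c_i
solution: c_0 = 1, c_1 = 3/2, c_2 = -4, c_3 = 1

c_0 = 1, c_1 = 3/2, c_2 = -4, c_3 = 1


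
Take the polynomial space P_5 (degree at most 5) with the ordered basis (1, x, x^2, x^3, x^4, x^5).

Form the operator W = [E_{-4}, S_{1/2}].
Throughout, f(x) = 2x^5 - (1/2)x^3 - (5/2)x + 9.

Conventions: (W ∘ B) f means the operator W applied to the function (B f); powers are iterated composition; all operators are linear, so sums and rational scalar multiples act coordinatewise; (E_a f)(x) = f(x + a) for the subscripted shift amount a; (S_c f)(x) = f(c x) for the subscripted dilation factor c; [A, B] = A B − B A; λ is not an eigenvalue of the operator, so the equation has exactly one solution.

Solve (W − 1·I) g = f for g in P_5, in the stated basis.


g(x) = -2x^5 - (5/4)x^4 + (117/4)x^3 - (1709/8)x^2 + (435/4)x + 2726

write g with unknown coordinates in the stated basis and equate coefficients in (W − 1·I) g = f
solving from the highest basis element down gives g = -2x^5 - (5/4)x^4 + (117/4)x^3 - (1709/8)x^2 + (435/4)x + 2726
check: W g = -(5/4)x^4 + (115/4)x^3 - (1709/8)x^2 + (425/4)x + 2735
so W g − 1·g = 2x^5 - (1/2)x^3 - (5/2)x + 9 = f ✓


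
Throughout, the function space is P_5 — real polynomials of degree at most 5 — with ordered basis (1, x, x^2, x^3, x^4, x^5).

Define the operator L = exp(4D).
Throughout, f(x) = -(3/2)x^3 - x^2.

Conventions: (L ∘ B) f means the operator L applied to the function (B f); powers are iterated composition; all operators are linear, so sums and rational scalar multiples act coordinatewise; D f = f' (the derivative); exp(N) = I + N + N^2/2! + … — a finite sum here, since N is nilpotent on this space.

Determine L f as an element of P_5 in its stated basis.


order-1 term: -18x^2 - 8x
order-2 term: -72x - 16
order-3 term: -96
the series for exp(4D) f terminates at order 3
exp(4D) f = -(3/2)x^3 - 19x^2 - 80x - 112

the image equals g(x) = -(3/2)x^3 - 19x^2 - 80x - 112


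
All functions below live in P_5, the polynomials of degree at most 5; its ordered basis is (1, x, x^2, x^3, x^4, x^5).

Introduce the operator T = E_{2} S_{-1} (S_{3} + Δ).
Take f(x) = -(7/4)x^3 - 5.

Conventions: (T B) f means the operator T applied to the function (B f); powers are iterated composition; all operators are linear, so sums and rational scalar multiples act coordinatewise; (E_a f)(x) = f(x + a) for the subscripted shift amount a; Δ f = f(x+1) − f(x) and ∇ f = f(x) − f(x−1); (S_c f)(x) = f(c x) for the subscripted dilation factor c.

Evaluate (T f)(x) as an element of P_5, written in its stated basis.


the image equals g(x) = (189/4)x^3 + (1113/4)x^2 + (2205/4)x + 1443/4

S_{3} f = -(189/4)x^3 - 5
Δ f = -(21/4)x^2 - (21/4)x - 7/4
(S_{3} + Δ) f = -(189/4)x^3 - (21/4)x^2 - (21/4)x - 27/4
S_{-1} (S_{3} + Δ) f = (189/4)x^3 - (21/4)x^2 + (21/4)x - 27/4
E_{2} S_{-1} (S_{3} + Δ) f = (189/4)x^3 + (1113/4)x^2 + (2205/4)x + 1443/4
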